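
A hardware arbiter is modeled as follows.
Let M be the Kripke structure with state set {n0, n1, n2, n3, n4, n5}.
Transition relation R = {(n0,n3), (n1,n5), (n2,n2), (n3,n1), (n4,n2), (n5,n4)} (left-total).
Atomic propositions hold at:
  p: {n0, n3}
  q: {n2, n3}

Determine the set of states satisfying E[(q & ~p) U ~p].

{n1, n2, n4, n5}

Sat(~p) = {n1, n2, n4, n5}
Sat(q & ~p) = {n2}
E[(q & ~p) U ~p]: least fixpoint, start Z0 = Sat(~p) = {n1, n2, n4, n5}, add states in Sat(q & ~p) with some successor in Z. Already a fixed point.
Sat(E[(q & ~p) U ~p]) = {n1, n2, n4, n5}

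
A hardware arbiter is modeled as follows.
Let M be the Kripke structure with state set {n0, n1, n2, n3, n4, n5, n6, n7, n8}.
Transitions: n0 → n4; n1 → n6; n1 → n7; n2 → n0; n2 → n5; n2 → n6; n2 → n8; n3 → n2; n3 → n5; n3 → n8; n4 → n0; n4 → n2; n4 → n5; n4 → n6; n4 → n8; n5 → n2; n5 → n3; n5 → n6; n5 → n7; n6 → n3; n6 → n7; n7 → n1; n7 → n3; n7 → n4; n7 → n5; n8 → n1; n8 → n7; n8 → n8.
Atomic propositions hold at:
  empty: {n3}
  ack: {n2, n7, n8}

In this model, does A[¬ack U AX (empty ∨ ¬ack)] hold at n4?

Sat(¬ack) = {n0, n1, n3, n4, n5, n6}
Sat(empty ∨ ¬ack) = {n0, n1, n3, n4, n5, n6}
Sat(AX (empty ∨ ¬ack)) = {s : every successor in {n0, n1, n3, n4, n5, n6}} = {n0, n7}
A[¬ack U AX (empty ∨ ¬ack)]: least fixpoint, start Z0 = Sat(AX (empty ∨ ¬ack)) = {n0, n7}, add states in Sat(¬ack) with every successor in Z. Already a fixed point.
Sat(A[¬ack U AX (empty ∨ ¬ack)]) = {n0, n7}
n4 ∉ Sat(A[¬ack U AX (empty ∨ ¬ack)]) = {n0, n7}, so the formula does not hold at n4.

No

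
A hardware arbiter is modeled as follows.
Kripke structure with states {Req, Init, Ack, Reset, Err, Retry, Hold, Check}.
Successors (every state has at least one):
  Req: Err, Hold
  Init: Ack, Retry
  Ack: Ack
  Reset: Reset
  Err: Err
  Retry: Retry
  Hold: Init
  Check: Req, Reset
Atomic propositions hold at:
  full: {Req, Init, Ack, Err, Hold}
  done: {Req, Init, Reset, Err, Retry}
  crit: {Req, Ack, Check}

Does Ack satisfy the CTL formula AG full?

AG full: greatest fixpoint, start Z0 = {Req, Init, Ack, Err, Hold}, keep only states in Sat with every successor in Z. Z1 = {Req, Ack, Err, Hold}; Z2 = {Req, Ack, Err}; Z3 = {Ack, Err}; fixed.
Sat(AG full) = {Ack, Err}
Ack ∈ Sat(AG full) = {Ack, Err}, so the formula holds at Ack.

Yes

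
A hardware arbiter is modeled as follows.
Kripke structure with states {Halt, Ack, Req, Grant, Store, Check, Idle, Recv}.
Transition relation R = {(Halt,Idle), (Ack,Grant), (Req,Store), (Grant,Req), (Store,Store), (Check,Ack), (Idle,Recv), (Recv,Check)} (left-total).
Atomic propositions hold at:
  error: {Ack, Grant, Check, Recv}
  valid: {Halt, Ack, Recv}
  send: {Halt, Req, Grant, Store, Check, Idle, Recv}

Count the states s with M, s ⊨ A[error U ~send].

3

Sat(~send) = {Ack}
A[error U ~send]: least fixpoint, start Z0 = Sat(~send) = {Ack}, add states in Sat(error) with every successor in Z. Z1 = {Ack, Check}; Z2 = {Ack, Check, Recv}; fixed.
Sat(A[error U ~send]) = {Ack, Check, Recv}
|Sat(A[error U ~send])| = |{Ack, Check, Recv}| = 3.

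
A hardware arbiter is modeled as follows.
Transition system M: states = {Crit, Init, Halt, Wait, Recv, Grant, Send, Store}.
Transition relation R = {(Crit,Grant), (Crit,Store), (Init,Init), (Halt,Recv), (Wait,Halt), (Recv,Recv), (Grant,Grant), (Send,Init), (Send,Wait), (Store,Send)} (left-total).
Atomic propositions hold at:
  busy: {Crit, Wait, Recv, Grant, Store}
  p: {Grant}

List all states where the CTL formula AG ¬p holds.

{Init, Halt, Wait, Recv, Send, Store}

Sat(¬p) = {Crit, Init, Halt, Wait, Recv, Send, Store}
AG ¬p: greatest fixpoint, start Z0 = {Crit, Init, Halt, Wait, Recv, Send, Store}, keep only states in Sat with every successor in Z. Z1 = {Init, Halt, Wait, Recv, Send, Store}; fixed.
Sat(AG ¬p) = {Init, Halt, Wait, Recv, Send, Store}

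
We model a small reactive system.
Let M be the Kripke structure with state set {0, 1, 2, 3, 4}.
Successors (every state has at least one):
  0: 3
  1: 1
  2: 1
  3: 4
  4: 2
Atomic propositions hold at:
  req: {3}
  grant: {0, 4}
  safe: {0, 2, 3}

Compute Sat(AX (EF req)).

EF req: least fixpoint, start Z0 = {3}, add states with some successor in Z. Z1 = {0, 3}; fixed.
Sat(EF req) = {0, 3}
Sat(AX (EF req)) = {s : every successor in {0, 3}} = {0}

{0}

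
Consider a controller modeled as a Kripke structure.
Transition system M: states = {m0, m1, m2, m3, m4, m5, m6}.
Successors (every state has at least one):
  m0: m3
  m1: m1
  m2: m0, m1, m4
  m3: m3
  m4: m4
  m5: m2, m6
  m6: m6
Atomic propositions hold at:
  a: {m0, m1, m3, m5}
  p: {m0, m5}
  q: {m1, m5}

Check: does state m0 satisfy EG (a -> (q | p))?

No

Sat(q | p) = {m0, m1, m5}
Sat(a -> (q | p)) = {m0, m1, m2, m4, m5, m6}
EG (a -> (q | p)): greatest fixpoint, start Z0 = {m0, m1, m2, m4, m5, m6}, keep only states in Sat with some successor in Z. Z1 = {m1, m2, m4, m5, m6}; fixed.
Sat(EG (a -> (q | p))) = {m1, m2, m4, m5, m6}
m0 ∉ Sat(EG (a -> (q | p))) = {m1, m2, m4, m5, m6}, so the formula does not hold at m0.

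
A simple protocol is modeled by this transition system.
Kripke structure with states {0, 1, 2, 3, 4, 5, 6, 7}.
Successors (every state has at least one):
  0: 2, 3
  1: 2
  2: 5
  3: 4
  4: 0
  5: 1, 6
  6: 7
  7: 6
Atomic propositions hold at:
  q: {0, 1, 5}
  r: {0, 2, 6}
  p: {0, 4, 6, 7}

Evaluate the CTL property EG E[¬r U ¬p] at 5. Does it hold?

Sat(¬r) = {1, 3, 4, 5, 7}
Sat(¬p) = {1, 2, 3, 5}
E[¬r U ¬p]: least fixpoint, start Z0 = Sat(¬p) = {1, 2, 3, 5}, add states in Sat(¬r) with some successor in Z. Already a fixed point.
Sat(E[¬r U ¬p]) = {1, 2, 3, 5}
EG E[¬r U ¬p]: greatest fixpoint, start Z0 = {1, 2, 3, 5}, keep only states in Sat with some successor in Z. Z1 = {1, 2, 5}; fixed.
Sat(EG E[¬r U ¬p]) = {1, 2, 5}
5 ∈ Sat(EG E[¬r U ¬p]) = {1, 2, 5}, so the formula holds at 5.

Yes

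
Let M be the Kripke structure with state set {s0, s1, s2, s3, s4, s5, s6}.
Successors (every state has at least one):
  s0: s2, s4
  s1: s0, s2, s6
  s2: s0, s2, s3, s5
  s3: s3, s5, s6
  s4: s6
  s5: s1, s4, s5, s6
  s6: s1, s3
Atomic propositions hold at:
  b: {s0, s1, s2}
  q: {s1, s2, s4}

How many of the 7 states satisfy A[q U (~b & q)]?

Sat(~b) = {s3, s4, s5, s6}
Sat(~b & q) = {s4}
A[q U (~b & q)]: least fixpoint, start Z0 = Sat((~b & q)) = {s4}, add states in Sat(q) with every successor in Z. Already a fixed point.
Sat(A[q U (~b & q)]) = {s4}
|Sat(A[q U (~b & q)])| = |{s4}| = 1.

1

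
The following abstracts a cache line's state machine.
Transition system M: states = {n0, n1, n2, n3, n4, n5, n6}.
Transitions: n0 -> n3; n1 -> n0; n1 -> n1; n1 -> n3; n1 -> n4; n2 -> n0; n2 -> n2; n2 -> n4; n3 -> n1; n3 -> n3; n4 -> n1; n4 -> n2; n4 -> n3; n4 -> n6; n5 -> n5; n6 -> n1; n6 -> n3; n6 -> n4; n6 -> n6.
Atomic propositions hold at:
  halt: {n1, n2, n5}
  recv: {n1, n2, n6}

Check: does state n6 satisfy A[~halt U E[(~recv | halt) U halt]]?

Sat(~halt) = {n0, n3, n4, n6}
Sat(~recv) = {n0, n3, n4, n5}
Sat(~recv | halt) = {n0, n1, n2, n3, n4, n5}
E[(~recv | halt) U halt]: least fixpoint, start Z0 = Sat(halt) = {n1, n2, n5}, add states in Sat(~recv | halt) with some successor in Z. Z1 = {n1, n2, n3, n4, n5}; Z2 = {n0, n1, n2, n3, n4, n5}; fixed.
Sat(E[(~recv | halt) U halt]) = {n0, n1, n2, n3, n4, n5}
A[~halt U E[(~recv | halt) U halt]]: least fixpoint, start Z0 = Sat(E[(~recv | halt) U halt]) = {n0, n1, n2, n3, n4, n5}, add states in Sat(~halt) with every successor in Z. Already a fixed point.
Sat(A[~halt U E[(~recv | halt) U halt]]) = {n0, n1, n2, n3, n4, n5}
n6 ∉ Sat(A[~halt U E[(~recv | halt) U halt]]) = {n0, n1, n2, n3, n4, n5}, so the formula does not hold at n6.

No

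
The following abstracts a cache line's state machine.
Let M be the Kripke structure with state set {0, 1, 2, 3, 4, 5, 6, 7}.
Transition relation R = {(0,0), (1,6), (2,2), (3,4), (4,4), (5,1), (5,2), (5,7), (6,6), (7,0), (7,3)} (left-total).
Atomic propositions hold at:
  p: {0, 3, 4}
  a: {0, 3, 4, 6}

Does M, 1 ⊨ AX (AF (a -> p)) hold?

No

Sat(a -> p) = {0, 1, 2, 3, 4, 5, 7}
AF (a -> p): least fixpoint, start Z0 = {0, 1, 2, 3, 4, 5, 7}, add states with every successor in Z. Already a fixed point.
Sat(AF (a -> p)) = {0, 1, 2, 3, 4, 5, 7}
Sat(AX (AF (a -> p))) = {s : every successor in {0, 1, 2, 3, 4, 5, 7}} = {0, 2, 3, 4, 5, 7}
1 ∉ Sat(AX (AF (a -> p))) = {0, 2, 3, 4, 5, 7}, so the formula does not hold at 1.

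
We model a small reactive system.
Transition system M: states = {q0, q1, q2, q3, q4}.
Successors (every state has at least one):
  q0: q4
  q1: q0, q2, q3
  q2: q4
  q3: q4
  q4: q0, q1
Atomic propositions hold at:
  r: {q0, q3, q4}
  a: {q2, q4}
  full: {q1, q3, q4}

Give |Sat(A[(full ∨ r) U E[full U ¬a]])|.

Sat(full ∨ r) = {q0, q1, q3, q4}
Sat(¬a) = {q0, q1, q3}
E[full U ¬a]: least fixpoint, start Z0 = Sat(¬a) = {q0, q1, q3}, add states in Sat(full) with some successor in Z. Z1 = {q0, q1, q3, q4}; fixed.
Sat(E[full U ¬a]) = {q0, q1, q3, q4}
A[(full ∨ r) U E[full U ¬a]]: least fixpoint, start Z0 = Sat(E[full U ¬a]) = {q0, q1, q3, q4}, add states in Sat(full ∨ r) with every successor in Z. Already a fixed point.
Sat(A[(full ∨ r) U E[full U ¬a]]) = {q0, q1, q3, q4}
|Sat(A[(full ∨ r) U E[full U ¬a]])| = |{q0, q1, q3, q4}| = 4.

4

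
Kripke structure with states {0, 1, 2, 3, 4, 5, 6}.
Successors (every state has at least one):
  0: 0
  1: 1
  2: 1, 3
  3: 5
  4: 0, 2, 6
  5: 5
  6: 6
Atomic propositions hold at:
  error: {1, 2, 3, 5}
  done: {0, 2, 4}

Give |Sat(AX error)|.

4

Sat(AX error) = {s : every successor in {1, 2, 3, 5}} = {1, 2, 3, 5}
|Sat(AX error)| = |{1, 2, 3, 5}| = 4.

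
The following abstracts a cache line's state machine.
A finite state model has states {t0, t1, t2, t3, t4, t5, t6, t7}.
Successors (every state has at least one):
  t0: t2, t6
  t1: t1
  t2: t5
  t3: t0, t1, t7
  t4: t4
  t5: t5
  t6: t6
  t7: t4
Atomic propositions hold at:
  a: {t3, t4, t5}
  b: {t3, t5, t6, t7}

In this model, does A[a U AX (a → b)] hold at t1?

Sat(a → b) = {t0, t1, t2, t3, t5, t6, t7}
Sat(AX (a → b)) = {s : every successor in {t0, t1, t2, t3, t5, t6, t7}} = {t0, t1, t2, t3, t5, t6}
A[a U AX (a → b)]: least fixpoint, start Z0 = Sat(AX (a → b)) = {t0, t1, t2, t3, t5, t6}, add states in Sat(a) with every successor in Z. Already a fixed point.
Sat(A[a U AX (a → b)]) = {t0, t1, t2, t3, t5, t6}
t1 ∈ Sat(A[a U AX (a → b)]) = {t0, t1, t2, t3, t5, t6}, so the formula holds at t1.

Yes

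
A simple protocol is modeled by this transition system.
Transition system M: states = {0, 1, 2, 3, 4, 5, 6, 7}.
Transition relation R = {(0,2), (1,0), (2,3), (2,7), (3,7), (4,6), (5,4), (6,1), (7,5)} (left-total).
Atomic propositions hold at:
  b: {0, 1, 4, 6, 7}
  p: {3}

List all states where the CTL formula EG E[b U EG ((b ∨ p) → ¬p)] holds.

{0, 1, 2, 4, 5, 6, 7}

Sat(b ∨ p) = {0, 1, 3, 4, 6, 7}
Sat(¬p) = {0, 1, 2, 4, 5, 6, 7}
Sat((b ∨ p) → ¬p) = {0, 1, 2, 4, 5, 6, 7}
EG ((b ∨ p) → ¬p): greatest fixpoint, start Z0 = {0, 1, 2, 4, 5, 6, 7}, keep only states in Sat with some successor in Z. Already a fixed point.
Sat(EG ((b ∨ p) → ¬p)) = {0, 1, 2, 4, 5, 6, 7}
E[b U EG ((b ∨ p) → ¬p)]: least fixpoint, start Z0 = Sat(EG ((b ∨ p) → ¬p)) = {0, 1, 2, 4, 5, 6, 7}, add states in Sat(b) with some successor in Z. Already a fixed point.
Sat(E[b U EG ((b ∨ p) → ¬p)]) = {0, 1, 2, 4, 5, 6, 7}
EG E[b U EG ((b ∨ p) → ¬p)]: greatest fixpoint, start Z0 = {0, 1, 2, 4, 5, 6, 7}, keep only states in Sat with some successor in Z. Already a fixed point.
Sat(EG E[b U EG ((b ∨ p) → ¬p)]) = {0, 1, 2, 4, 5, 6, 7}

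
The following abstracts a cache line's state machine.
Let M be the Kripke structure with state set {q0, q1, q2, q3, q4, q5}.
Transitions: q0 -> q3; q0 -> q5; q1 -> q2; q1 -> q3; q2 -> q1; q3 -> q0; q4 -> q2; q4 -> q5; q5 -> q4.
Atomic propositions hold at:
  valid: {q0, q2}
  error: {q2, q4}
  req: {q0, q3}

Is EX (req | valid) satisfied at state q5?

Sat(req | valid) = {q0, q2, q3}
Sat(EX (req | valid)) = {s : some successor in {q0, q2, q3}} = {q0, q1, q3, q4}
q5 ∉ Sat(EX (req | valid)) = {q0, q1, q3, q4}, so the formula does not hold at q5.

No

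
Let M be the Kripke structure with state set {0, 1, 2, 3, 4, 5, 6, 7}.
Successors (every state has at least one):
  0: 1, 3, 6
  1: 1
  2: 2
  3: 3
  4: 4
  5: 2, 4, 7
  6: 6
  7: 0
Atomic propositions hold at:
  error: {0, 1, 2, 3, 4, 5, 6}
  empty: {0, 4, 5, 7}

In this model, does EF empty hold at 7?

Yes

EF empty: least fixpoint, start Z0 = {0, 4, 5, 7}, add states with some successor in Z. Already a fixed point.
Sat(EF empty) = {0, 4, 5, 7}
7 ∈ Sat(EF empty) = {0, 4, 5, 7}, so the formula holds at 7.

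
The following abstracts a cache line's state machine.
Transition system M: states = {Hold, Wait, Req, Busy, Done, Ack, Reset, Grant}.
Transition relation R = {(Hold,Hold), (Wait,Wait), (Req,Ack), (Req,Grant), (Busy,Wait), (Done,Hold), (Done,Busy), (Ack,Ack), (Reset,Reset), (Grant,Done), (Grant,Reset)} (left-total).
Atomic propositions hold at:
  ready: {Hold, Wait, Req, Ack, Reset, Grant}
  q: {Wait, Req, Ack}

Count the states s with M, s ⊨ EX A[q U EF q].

6

EF q: least fixpoint, start Z0 = {Wait, Req, Ack}, add states with some successor in Z. Z1 = {Wait, Req, Busy, Ack}; Z2 = {Wait, Req, Busy, Done, Ack}; Z3 = {Wait, Req, Busy, Done, Ack, Grant}; fixed.
Sat(EF q) = {Wait, Req, Busy, Done, Ack, Grant}
A[q U EF q]: least fixpoint, start Z0 = Sat(EF q) = {Wait, Req, Busy, Done, Ack, Grant}, add states in Sat(q) with every successor in Z. Already a fixed point.
Sat(A[q U EF q]) = {Wait, Req, Busy, Done, Ack, Grant}
Sat(EX A[q U EF q]) = {s : some successor in {Wait, Req, Busy, Done, Ack, Grant}} = {Wait, Req, Busy, Done, Ack, Grant}
|Sat(EX A[q U EF q])| = |{Wait, Req, Busy, Done, Ack, Grant}| = 6.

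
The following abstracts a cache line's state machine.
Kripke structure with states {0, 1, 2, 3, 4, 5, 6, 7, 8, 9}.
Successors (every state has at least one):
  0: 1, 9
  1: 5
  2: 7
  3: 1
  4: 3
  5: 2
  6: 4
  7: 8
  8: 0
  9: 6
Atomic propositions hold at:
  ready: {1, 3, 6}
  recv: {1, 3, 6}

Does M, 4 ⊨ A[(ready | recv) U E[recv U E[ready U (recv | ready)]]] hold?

Sat(ready | recv) = {1, 3, 6}
Sat(recv | ready) = {1, 3, 6}
E[ready U (recv | ready)]: least fixpoint, start Z0 = Sat((recv | ready)) = {1, 3, 6}, add states in Sat(ready) with some successor in Z. Already a fixed point.
Sat(E[ready U (recv | ready)]) = {1, 3, 6}
E[recv U E[ready U (recv | ready)]]: least fixpoint, start Z0 = Sat(E[ready U (recv | ready)]) = {1, 3, 6}, add states in Sat(recv) with some successor in Z. Already a fixed point.
Sat(E[recv U E[ready U (recv | ready)]]) = {1, 3, 6}
A[(ready | recv) U E[recv U E[ready U (recv | ready)]]]: least fixpoint, start Z0 = Sat(E[recv U E[ready U (recv | ready)]]) = {1, 3, 6}, add states in Sat(ready | recv) with every successor in Z. Already a fixed point.
Sat(A[(ready | recv) U E[recv U E[ready U (recv | ready)]]]) = {1, 3, 6}
4 ∉ Sat(A[(ready | recv) U E[recv U E[ready U (recv | ready)]]]) = {1, 3, 6}, so the formula does not hold at 4.

No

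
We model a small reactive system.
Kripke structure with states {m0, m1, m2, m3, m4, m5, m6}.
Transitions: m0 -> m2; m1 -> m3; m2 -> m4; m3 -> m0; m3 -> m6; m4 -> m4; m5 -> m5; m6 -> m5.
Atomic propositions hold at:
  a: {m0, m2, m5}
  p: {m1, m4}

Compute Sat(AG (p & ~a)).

{m4}

Sat(~a) = {m1, m3, m4, m6}
Sat(p & ~a) = {m1, m4}
AG (p & ~a): greatest fixpoint, start Z0 = {m1, m4}, keep only states in Sat with every successor in Z. Z1 = {m4}; fixed.
Sat(AG (p & ~a)) = {m4}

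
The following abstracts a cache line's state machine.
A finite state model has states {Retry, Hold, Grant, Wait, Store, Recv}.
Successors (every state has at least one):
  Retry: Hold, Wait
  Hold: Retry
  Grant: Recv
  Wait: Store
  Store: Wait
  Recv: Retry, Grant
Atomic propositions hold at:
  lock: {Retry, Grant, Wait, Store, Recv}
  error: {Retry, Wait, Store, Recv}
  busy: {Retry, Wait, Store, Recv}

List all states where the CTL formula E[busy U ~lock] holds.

{Retry, Hold, Recv}

Sat(~lock) = {Hold}
E[busy U ~lock]: least fixpoint, start Z0 = Sat(~lock) = {Hold}, add states in Sat(busy) with some successor in Z. Z1 = {Retry, Hold}; Z2 = {Retry, Hold, Recv}; fixed.
Sat(E[busy U ~lock]) = {Retry, Hold, Recv}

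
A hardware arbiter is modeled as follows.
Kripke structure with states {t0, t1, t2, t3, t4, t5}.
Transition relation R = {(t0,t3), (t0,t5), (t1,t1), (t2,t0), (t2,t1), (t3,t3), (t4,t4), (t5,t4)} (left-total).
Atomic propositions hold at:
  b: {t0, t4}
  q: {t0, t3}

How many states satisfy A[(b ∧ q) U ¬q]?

4

Sat(b ∧ q) = {t0}
Sat(¬q) = {t1, t2, t4, t5}
A[(b ∧ q) U ¬q]: least fixpoint, start Z0 = Sat(¬q) = {t1, t2, t4, t5}, add states in Sat(b ∧ q) with every successor in Z. Already a fixed point.
Sat(A[(b ∧ q) U ¬q]) = {t1, t2, t4, t5}
|Sat(A[(b ∧ q) U ¬q])| = |{t1, t2, t4, t5}| = 4.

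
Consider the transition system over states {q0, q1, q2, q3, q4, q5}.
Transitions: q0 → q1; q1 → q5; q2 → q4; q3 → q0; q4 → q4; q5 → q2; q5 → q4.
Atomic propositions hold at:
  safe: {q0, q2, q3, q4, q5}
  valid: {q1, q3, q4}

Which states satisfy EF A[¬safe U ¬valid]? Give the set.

Sat(¬safe) = {q1}
Sat(¬valid) = {q0, q2, q5}
A[¬safe U ¬valid]: least fixpoint, start Z0 = Sat(¬valid) = {q0, q2, q5}, add states in Sat(¬safe) with every successor in Z. Z1 = {q0, q1, q2, q5}; fixed.
Sat(A[¬safe U ¬valid]) = {q0, q1, q2, q5}
EF A[¬safe U ¬valid]: least fixpoint, start Z0 = {q0, q1, q2, q5}, add states with some successor in Z. Z1 = {q0, q1, q2, q3, q5}; fixed.
Sat(EF A[¬safe U ¬valid]) = {q0, q1, q2, q3, q5}

{q0, q1, q2, q3, q5}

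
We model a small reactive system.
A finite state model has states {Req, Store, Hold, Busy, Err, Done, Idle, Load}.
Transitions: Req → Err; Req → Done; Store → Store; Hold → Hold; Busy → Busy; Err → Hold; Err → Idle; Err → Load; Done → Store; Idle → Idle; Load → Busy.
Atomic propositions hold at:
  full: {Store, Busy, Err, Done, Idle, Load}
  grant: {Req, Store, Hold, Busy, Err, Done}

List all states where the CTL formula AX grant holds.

Sat(AX grant) = {s : every successor in {Req, Store, Hold, Busy, Err, Done}} = {Req, Store, Hold, Busy, Done, Load}

{Req, Store, Hold, Busy, Done, Load}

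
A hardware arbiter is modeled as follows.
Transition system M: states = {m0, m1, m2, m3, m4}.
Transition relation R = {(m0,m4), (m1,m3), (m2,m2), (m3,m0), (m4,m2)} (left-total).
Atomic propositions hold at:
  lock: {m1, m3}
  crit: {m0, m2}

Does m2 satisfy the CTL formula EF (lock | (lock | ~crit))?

Sat(~crit) = {m1, m3, m4}
Sat(lock | ~crit) = {m1, m3, m4}
Sat(lock | (lock | ~crit)) = {m1, m3, m4}
EF (lock | (lock | ~crit)): least fixpoint, start Z0 = {m1, m3, m4}, add states with some successor in Z. Z1 = {m0, m1, m3, m4}; fixed.
Sat(EF (lock | (lock | ~crit))) = {m0, m1, m3, m4}
m2 ∉ Sat(EF (lock | (lock | ~crit))) = {m0, m1, m3, m4}, so the formula does not hold at m2.

No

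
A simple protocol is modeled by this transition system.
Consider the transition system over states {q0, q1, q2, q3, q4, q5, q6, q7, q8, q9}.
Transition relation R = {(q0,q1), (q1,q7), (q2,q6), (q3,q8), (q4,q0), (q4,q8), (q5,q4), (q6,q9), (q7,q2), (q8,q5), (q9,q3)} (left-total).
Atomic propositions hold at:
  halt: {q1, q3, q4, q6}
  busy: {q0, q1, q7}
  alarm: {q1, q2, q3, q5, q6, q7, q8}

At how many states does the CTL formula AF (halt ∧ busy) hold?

2

Sat(halt ∧ busy) = {q1}
AF (halt ∧ busy): least fixpoint, start Z0 = {q1}, add states with every successor in Z. Z1 = {q0, q1}; fixed.
Sat(AF (halt ∧ busy)) = {q0, q1}
|Sat(AF (halt ∧ busy))| = |{q0, q1}| = 2.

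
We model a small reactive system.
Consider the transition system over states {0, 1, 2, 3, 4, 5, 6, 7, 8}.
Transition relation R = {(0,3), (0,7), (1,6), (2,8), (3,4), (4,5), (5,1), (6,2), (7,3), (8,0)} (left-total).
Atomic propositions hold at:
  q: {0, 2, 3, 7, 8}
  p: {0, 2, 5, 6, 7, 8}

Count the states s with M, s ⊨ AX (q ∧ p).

Sat(q ∧ p) = {0, 2, 7, 8}
Sat(AX (q ∧ p)) = {s : every successor in {0, 2, 7, 8}} = {2, 6, 8}
|Sat(AX (q ∧ p))| = |{2, 6, 8}| = 3.

3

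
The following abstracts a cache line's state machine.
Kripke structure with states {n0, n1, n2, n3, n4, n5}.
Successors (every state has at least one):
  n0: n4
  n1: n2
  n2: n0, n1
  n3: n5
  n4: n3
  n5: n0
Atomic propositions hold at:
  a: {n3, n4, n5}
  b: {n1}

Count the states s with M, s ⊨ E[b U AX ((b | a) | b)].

3

Sat(b | a) = {n1, n3, n4, n5}
Sat((b | a) | b) = {n1, n3, n4, n5}
Sat(AX ((b | a) | b)) = {s : every successor in {n1, n3, n4, n5}} = {n0, n3, n4}
E[b U AX ((b | a) | b)]: least fixpoint, start Z0 = Sat(AX ((b | a) | b)) = {n0, n3, n4}, add states in Sat(b) with some successor in Z. Already a fixed point.
Sat(E[b U AX ((b | a) | b)]) = {n0, n3, n4}
|Sat(E[b U AX ((b | a) | b)])| = |{n0, n3, n4}| = 3.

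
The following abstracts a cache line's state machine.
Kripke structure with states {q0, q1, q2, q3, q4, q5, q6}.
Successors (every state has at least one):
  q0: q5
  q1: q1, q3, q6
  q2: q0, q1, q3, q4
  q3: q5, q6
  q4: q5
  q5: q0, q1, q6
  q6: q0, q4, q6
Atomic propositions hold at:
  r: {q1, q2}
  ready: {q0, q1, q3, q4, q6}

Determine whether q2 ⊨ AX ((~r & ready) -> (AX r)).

No

Sat(~r) = {q0, q3, q4, q5, q6}
Sat(~r & ready) = {q0, q3, q4, q6}
Sat(AX r) = {s : every successor in {q1, q2}} = ∅
Sat((~r & ready) -> (AX r)) = {q1, q2, q5}
Sat(AX ((~r & ready) -> (AX r))) = {s : every successor in {q1, q2, q5}} = {q0, q4}
q2 ∉ Sat(AX ((~r & ready) -> (AX r))) = {q0, q4}, so the formula does not hold at q2.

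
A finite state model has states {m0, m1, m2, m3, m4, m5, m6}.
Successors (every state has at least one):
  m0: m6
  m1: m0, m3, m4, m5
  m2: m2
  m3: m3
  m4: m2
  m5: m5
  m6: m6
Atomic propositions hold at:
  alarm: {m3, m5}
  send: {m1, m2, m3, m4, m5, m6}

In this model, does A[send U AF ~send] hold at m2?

No

Sat(~send) = {m0}
AF ~send: least fixpoint, start Z0 = {m0}, add states with every successor in Z. Already a fixed point.
Sat(AF ~send) = {m0}
A[send U AF ~send]: least fixpoint, start Z0 = Sat(AF ~send) = {m0}, add states in Sat(send) with every successor in Z. Already a fixed point.
Sat(A[send U AF ~send]) = {m0}
m2 ∉ Sat(A[send U AF ~send]) = {m0}, so the formula does not hold at m2.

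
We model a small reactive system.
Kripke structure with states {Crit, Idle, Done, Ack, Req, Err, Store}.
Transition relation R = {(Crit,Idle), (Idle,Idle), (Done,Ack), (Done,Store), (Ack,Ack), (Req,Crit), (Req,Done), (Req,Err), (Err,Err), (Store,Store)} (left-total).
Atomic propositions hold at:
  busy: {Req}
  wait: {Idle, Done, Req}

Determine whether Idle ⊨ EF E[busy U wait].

Yes

E[busy U wait]: least fixpoint, start Z0 = Sat(wait) = {Idle, Done, Req}, add states in Sat(busy) with some successor in Z. Already a fixed point.
Sat(E[busy U wait]) = {Idle, Done, Req}
EF E[busy U wait]: least fixpoint, start Z0 = {Idle, Done, Req}, add states with some successor in Z. Z1 = {Crit, Idle, Done, Req}; fixed.
Sat(EF E[busy U wait]) = {Crit, Idle, Done, Req}
Idle ∈ Sat(EF E[busy U wait]) = {Crit, Idle, Done, Req}, so the formula holds at Idle.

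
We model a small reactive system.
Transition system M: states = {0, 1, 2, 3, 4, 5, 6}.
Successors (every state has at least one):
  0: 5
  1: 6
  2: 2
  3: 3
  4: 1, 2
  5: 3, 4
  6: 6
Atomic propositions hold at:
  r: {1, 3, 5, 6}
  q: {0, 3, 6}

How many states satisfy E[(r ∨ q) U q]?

5

Sat(r ∨ q) = {0, 1, 3, 5, 6}
E[(r ∨ q) U q]: least fixpoint, start Z0 = Sat(q) = {0, 3, 6}, add states in Sat(r ∨ q) with some successor in Z. Z1 = {0, 1, 3, 5, 6}; fixed.
Sat(E[(r ∨ q) U q]) = {0, 1, 3, 5, 6}
|Sat(E[(r ∨ q) U q])| = |{0, 1, 3, 5, 6}| = 5.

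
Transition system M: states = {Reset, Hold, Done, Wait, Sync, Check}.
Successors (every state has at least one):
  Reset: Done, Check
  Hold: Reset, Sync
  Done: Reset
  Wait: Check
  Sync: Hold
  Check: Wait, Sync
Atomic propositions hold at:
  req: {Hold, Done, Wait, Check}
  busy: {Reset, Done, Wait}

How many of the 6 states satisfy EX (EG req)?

3

EG req: greatest fixpoint, start Z0 = {Hold, Done, Wait, Check}, keep only states in Sat with some successor in Z. Z1 = {Wait, Check}; fixed.
Sat(EG req) = {Wait, Check}
Sat(EX (EG req)) = {s : some successor in {Wait, Check}} = {Reset, Wait, Check}
|Sat(EX (EG req))| = |{Reset, Wait, Check}| = 3.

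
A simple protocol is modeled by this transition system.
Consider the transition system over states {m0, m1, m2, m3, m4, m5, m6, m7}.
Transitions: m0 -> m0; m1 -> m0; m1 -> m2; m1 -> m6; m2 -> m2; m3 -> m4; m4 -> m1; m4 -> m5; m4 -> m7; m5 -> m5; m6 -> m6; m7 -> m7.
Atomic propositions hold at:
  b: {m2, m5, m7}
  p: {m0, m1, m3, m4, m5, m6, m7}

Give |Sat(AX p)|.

6

Sat(AX p) = {s : every successor in {m0, m1, m3, m4, m5, m6, m7}} = {m0, m3, m4, m5, m6, m7}
|Sat(AX p)| = |{m0, m3, m4, m5, m6, m7}| = 6.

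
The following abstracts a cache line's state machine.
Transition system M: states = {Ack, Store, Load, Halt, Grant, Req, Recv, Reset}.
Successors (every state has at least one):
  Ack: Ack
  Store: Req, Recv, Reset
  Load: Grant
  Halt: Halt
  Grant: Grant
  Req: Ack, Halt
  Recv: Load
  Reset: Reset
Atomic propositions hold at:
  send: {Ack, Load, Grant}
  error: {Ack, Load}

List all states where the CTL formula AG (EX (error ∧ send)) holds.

{Ack}

Sat(error ∧ send) = {Ack, Load}
Sat(EX (error ∧ send)) = {s : some successor in {Ack, Load}} = {Ack, Req, Recv}
AG (EX (error ∧ send)): greatest fixpoint, start Z0 = {Ack, Req, Recv}, keep only states in Sat with every successor in Z. Z1 = {Ack}; fixed.
Sat(AG (EX (error ∧ send))) = {Ack}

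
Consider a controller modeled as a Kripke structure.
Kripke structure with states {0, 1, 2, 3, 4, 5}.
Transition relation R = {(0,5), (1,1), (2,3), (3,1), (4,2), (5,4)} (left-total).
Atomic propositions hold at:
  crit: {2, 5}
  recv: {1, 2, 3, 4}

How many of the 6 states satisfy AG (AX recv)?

5

Sat(AX recv) = {s : every successor in {1, 2, 3, 4}} = {1, 2, 3, 4, 5}
AG (AX recv): greatest fixpoint, start Z0 = {1, 2, 3, 4, 5}, keep only states in Sat with every successor in Z. Already a fixed point.
Sat(AG (AX recv)) = {1, 2, 3, 4, 5}
|Sat(AG (AX recv))| = |{1, 2, 3, 4, 5}| = 5.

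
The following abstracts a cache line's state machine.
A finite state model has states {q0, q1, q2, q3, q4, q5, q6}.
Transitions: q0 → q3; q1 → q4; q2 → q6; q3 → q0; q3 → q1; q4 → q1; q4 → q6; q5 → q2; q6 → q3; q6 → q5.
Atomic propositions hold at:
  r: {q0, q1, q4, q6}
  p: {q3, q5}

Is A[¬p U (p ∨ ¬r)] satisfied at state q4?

No

Sat(¬p) = {q0, q1, q2, q4, q6}
Sat(¬r) = {q2, q3, q5}
Sat(p ∨ ¬r) = {q2, q3, q5}
A[¬p U (p ∨ ¬r)]: least fixpoint, start Z0 = Sat((p ∨ ¬r)) = {q2, q3, q5}, add states in Sat(¬p) with every successor in Z. Z1 = {q0, q2, q3, q5, q6}; fixed.
Sat(A[¬p U (p ∨ ¬r)]) = {q0, q2, q3, q5, q6}
q4 ∉ Sat(A[¬p U (p ∨ ¬r)]) = {q0, q2, q3, q5, q6}, so the formula does not hold at q4.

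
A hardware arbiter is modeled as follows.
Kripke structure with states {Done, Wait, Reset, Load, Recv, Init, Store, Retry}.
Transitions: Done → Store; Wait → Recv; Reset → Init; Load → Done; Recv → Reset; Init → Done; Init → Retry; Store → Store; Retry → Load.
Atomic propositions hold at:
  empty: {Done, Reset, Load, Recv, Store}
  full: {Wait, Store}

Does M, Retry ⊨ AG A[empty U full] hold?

A[empty U full]: least fixpoint, start Z0 = Sat(full) = {Wait, Store}, add states in Sat(empty) with every successor in Z. Z1 = {Done, Wait, Store}; Z2 = {Done, Wait, Load, Store}; fixed.
Sat(A[empty U full]) = {Done, Wait, Load, Store}
AG A[empty U full]: greatest fixpoint, start Z0 = {Done, Wait, Load, Store}, keep only states in Sat with every successor in Z. Z1 = {Done, Load, Store}; fixed.
Sat(AG A[empty U full]) = {Done, Load, Store}
Retry ∉ Sat(AG A[empty U full]) = {Done, Load, Store}, so the formula does not hold at Retry.

No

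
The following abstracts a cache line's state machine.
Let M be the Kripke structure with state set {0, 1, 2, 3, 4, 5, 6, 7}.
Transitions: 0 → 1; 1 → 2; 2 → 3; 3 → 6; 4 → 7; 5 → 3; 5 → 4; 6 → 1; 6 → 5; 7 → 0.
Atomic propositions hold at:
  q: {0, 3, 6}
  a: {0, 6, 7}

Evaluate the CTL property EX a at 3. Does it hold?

Yes

Sat(EX a) = {s : some successor in {0, 6, 7}} = {3, 4, 7}
3 ∈ Sat(EX a) = {3, 4, 7}, so the formula holds at 3.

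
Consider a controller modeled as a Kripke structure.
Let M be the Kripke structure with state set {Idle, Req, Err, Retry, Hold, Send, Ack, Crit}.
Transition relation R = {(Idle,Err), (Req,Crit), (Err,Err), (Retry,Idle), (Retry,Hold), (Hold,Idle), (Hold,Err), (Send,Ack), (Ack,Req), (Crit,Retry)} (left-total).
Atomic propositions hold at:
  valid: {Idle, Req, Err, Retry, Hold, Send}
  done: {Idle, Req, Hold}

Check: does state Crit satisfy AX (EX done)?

Yes

Sat(EX done) = {s : some successor in {Idle, Req, Hold}} = {Retry, Hold, Ack}
Sat(AX (EX done)) = {s : every successor in {Retry, Hold, Ack}} = {Send, Crit}
Crit ∈ Sat(AX (EX done)) = {Send, Crit}, so the formula holds at Crit.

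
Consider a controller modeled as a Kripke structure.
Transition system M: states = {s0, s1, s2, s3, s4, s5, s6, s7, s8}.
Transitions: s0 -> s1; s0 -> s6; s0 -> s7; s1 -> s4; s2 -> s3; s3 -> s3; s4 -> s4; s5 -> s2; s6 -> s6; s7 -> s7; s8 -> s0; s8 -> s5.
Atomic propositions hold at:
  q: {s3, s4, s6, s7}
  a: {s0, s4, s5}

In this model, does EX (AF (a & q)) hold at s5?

Sat(a & q) = {s4}
AF (a & q): least fixpoint, start Z0 = {s4}, add states with every successor in Z. Z1 = {s1, s4}; fixed.
Sat(AF (a & q)) = {s1, s4}
Sat(EX (AF (a & q))) = {s : some successor in {s1, s4}} = {s0, s1, s4}
s5 ∉ Sat(EX (AF (a & q))) = {s0, s1, s4}, so the formula does not hold at s5.

No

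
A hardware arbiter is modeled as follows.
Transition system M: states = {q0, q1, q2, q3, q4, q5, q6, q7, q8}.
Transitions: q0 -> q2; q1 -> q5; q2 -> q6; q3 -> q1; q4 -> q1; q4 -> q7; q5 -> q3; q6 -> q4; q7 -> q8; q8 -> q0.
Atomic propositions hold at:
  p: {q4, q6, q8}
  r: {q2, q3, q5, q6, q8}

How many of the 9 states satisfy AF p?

6

AF p: least fixpoint, start Z0 = {q4, q6, q8}, add states with every successor in Z. Z1 = {q2, q4, q6, q7, q8}; Z2 = {q0, q2, q4, q6, q7, q8}; fixed.
Sat(AF p) = {q0, q2, q4, q6, q7, q8}
|Sat(AF p)| = |{q0, q2, q4, q6, q7, q8}| = 6.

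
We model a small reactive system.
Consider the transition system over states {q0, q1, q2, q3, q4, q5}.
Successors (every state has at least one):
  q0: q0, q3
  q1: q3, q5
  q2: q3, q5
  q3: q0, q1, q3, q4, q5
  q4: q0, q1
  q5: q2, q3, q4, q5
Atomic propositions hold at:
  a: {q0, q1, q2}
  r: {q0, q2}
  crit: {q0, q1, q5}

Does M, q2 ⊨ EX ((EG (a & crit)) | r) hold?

Sat(a & crit) = {q0, q1}
EG (a & crit): greatest fixpoint, start Z0 = {q0, q1}, keep only states in Sat with some successor in Z. Z1 = {q0}; fixed.
Sat(EG (a & crit)) = {q0}
Sat((EG (a & crit)) | r) = {q0, q2}
Sat(EX ((EG (a & crit)) | r)) = {s : some successor in {q0, q2}} = {q0, q3, q4, q5}
q2 ∉ Sat(EX ((EG (a & crit)) | r)) = {q0, q3, q4, q5}, so the formula does not hold at q2.

No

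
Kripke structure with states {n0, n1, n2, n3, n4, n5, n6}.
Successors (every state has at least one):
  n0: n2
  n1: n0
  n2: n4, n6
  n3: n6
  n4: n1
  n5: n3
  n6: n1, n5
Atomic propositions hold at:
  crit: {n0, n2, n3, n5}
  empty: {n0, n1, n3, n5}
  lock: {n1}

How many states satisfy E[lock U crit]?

E[lock U crit]: least fixpoint, start Z0 = Sat(crit) = {n0, n2, n3, n5}, add states in Sat(lock) with some successor in Z. Z1 = {n0, n1, n2, n3, n5}; fixed.
Sat(E[lock U crit]) = {n0, n1, n2, n3, n5}
|Sat(E[lock U crit])| = |{n0, n1, n2, n3, n5}| = 5.

5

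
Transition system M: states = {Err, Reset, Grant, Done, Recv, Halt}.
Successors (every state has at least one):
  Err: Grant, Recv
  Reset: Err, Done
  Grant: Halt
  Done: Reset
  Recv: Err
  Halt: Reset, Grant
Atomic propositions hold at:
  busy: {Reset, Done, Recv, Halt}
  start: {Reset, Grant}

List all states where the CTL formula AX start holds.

Sat(AX start) = {s : every successor in {Reset, Grant}} = {Done, Halt}

{Done, Halt}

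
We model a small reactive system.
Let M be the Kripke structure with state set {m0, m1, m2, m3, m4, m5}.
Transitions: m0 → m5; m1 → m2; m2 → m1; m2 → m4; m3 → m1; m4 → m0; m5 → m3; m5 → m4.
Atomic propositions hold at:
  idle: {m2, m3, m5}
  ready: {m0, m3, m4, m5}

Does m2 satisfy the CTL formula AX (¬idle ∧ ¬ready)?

Sat(¬idle) = {m0, m1, m4}
Sat(¬ready) = {m1, m2}
Sat(¬idle ∧ ¬ready) = {m1}
Sat(AX (¬idle ∧ ¬ready)) = {s : every successor in {m1}} = {m3}
m2 ∉ Sat(AX (¬idle ∧ ¬ready)) = {m3}, so the formula does not hold at m2.

No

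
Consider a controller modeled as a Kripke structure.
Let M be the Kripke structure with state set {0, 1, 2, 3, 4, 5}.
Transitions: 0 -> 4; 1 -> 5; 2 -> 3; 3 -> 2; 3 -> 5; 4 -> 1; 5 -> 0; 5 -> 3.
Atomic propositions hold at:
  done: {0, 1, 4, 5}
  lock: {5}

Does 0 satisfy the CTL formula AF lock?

Yes

AF lock: least fixpoint, start Z0 = {5}, add states with every successor in Z. Z1 = {1, 5}; Z2 = {1, 4, 5}; Z3 = {0, 1, 4, 5}; fixed.
Sat(AF lock) = {0, 1, 4, 5}
0 ∈ Sat(AF lock) = {0, 1, 4, 5}, so the formula holds at 0.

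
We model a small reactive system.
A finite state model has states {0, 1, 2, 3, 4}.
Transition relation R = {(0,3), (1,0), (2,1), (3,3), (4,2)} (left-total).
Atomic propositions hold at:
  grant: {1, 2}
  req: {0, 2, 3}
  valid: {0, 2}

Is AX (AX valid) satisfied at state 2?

Yes

Sat(AX valid) = {s : every successor in {0, 2}} = {1, 4}
Sat(AX (AX valid)) = {s : every successor in {1, 4}} = {2}
2 ∈ Sat(AX (AX valid)) = {2}, so the formula holds at 2.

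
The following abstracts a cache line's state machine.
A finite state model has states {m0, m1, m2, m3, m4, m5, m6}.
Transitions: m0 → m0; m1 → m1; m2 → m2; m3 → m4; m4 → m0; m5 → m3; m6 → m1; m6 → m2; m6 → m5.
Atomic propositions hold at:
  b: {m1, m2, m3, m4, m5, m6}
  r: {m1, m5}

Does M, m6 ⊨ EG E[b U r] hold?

Yes

E[b U r]: least fixpoint, start Z0 = Sat(r) = {m1, m5}, add states in Sat(b) with some successor in Z. Z1 = {m1, m5, m6}; fixed.
Sat(E[b U r]) = {m1, m5, m6}
EG E[b U r]: greatest fixpoint, start Z0 = {m1, m5, m6}, keep only states in Sat with some successor in Z. Z1 = {m1, m6}; fixed.
Sat(EG E[b U r]) = {m1, m6}
m6 ∈ Sat(EG E[b U r]) = {m1, m6}, so the formula holds at m6.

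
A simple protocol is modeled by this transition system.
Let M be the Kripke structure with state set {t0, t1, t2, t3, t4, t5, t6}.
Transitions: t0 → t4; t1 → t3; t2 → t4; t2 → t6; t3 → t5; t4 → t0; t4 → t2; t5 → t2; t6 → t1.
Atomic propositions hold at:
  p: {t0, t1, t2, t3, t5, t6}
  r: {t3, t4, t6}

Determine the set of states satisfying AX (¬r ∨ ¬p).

{t0, t3, t4, t5, t6}

Sat(¬r) = {t0, t1, t2, t5}
Sat(¬p) = {t4}
Sat(¬r ∨ ¬p) = {t0, t1, t2, t4, t5}
Sat(AX (¬r ∨ ¬p)) = {s : every successor in {t0, t1, t2, t4, t5}} = {t0, t3, t4, t5, t6}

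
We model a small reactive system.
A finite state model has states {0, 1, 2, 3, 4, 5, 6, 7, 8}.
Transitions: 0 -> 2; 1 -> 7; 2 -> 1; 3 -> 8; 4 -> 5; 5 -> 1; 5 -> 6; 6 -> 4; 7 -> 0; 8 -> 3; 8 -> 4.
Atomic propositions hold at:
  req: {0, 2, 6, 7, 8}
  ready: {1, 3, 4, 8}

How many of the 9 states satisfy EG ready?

EG ready: greatest fixpoint, start Z0 = {1, 3, 4, 8}, keep only states in Sat with some successor in Z. Z1 = {3, 8}; fixed.
Sat(EG ready) = {3, 8}
|Sat(EG ready)| = |{3, 8}| = 2.

2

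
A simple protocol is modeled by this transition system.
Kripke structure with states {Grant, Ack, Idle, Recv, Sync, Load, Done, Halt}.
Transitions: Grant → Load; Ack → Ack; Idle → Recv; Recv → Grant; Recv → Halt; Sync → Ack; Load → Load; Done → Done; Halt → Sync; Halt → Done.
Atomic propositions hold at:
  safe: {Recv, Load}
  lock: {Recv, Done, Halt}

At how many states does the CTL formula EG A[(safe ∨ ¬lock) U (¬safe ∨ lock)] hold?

6

Sat(¬lock) = {Grant, Ack, Idle, Sync, Load}
Sat(safe ∨ ¬lock) = {Grant, Ack, Idle, Recv, Sync, Load}
Sat(¬safe) = {Grant, Ack, Idle, Sync, Done, Halt}
Sat(¬safe ∨ lock) = {Grant, Ack, Idle, Recv, Sync, Done, Halt}
A[(safe ∨ ¬lock) U (¬safe ∨ lock)]: least fixpoint, start Z0 = Sat((¬safe ∨ lock)) = {Grant, Ack, Idle, Recv, Sync, Done, Halt}, add states in Sat(safe ∨ ¬lock) with every successor in Z. Already a fixed point.
Sat(A[(safe ∨ ¬lock) U (¬safe ∨ lock)]) = {Grant, Ack, Idle, Recv, Sync, Done, Halt}
EG A[(safe ∨ ¬lock) U (¬safe ∨ lock)]: greatest fixpoint, start Z0 = {Grant, Ack, Idle, Recv, Sync, Done, Halt}, keep only states in Sat with some successor in Z. Z1 = {Ack, Idle, Recv, Sync, Done, Halt}; fixed.
Sat(EG A[(safe ∨ ¬lock) U (¬safe ∨ lock)]) = {Ack, Idle, Recv, Sync, Done, Halt}
|Sat(EG A[(safe ∨ ¬lock) U (¬safe ∨ lock)])| = |{Ack, Idle, Recv, Sync, Done, Halt}| = 6.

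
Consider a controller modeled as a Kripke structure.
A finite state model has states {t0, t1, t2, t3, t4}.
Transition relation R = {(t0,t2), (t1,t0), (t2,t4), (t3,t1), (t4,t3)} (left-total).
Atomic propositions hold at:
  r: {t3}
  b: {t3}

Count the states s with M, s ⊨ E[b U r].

1

E[b U r]: least fixpoint, start Z0 = Sat(r) = {t3}, add states in Sat(b) with some successor in Z. Already a fixed point.
Sat(E[b U r]) = {t3}
|Sat(E[b U r])| = |{t3}| = 1.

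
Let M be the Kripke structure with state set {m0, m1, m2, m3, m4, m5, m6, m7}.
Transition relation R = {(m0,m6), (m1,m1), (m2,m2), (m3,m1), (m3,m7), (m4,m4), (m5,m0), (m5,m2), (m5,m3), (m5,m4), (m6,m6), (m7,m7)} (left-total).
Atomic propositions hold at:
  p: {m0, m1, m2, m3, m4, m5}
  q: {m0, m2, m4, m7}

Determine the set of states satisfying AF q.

{m0, m2, m4, m7}

AF q: least fixpoint, start Z0 = {m0, m2, m4, m7}, add states with every successor in Z. Already a fixed point.
Sat(AF q) = {m0, m2, m4, m7}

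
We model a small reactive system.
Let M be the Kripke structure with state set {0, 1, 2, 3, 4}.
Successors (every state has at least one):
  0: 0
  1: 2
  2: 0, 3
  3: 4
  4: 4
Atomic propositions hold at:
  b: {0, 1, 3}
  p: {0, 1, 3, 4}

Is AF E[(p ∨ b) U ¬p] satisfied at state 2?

Sat(p ∨ b) = {0, 1, 3, 4}
Sat(¬p) = {2}
E[(p ∨ b) U ¬p]: least fixpoint, start Z0 = Sat(¬p) = {2}, add states in Sat(p ∨ b) with some successor in Z. Z1 = {1, 2}; fixed.
Sat(E[(p ∨ b) U ¬p]) = {1, 2}
AF E[(p ∨ b) U ¬p]: least fixpoint, start Z0 = {1, 2}, add states with every successor in Z. Already a fixed point.
Sat(AF E[(p ∨ b) U ¬p]) = {1, 2}
2 ∈ Sat(AF E[(p ∨ b) U ¬p]) = {1, 2}, so the formula holds at 2.

Yes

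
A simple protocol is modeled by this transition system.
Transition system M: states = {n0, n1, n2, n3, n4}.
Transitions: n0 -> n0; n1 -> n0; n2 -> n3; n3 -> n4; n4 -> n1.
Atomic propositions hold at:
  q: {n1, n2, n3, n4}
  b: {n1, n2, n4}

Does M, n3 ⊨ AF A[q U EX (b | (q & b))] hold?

Yes

Sat(q & b) = {n1, n2, n4}
Sat(b | (q & b)) = {n1, n2, n4}
Sat(EX (b | (q & b))) = {s : some successor in {n1, n2, n4}} = {n3, n4}
A[q U EX (b | (q & b))]: least fixpoint, start Z0 = Sat(EX (b | (q & b))) = {n3, n4}, add states in Sat(q) with every successor in Z. Z1 = {n2, n3, n4}; fixed.
Sat(A[q U EX (b | (q & b))]) = {n2, n3, n4}
AF A[q U EX (b | (q & b))]: least fixpoint, start Z0 = {n2, n3, n4}, add states with every successor in Z. Already a fixed point.
Sat(AF A[q U EX (b | (q & b))]) = {n2, n3, n4}
n3 ∈ Sat(AF A[q U EX (b | (q & b))]) = {n2, n3, n4}, so the formula holds at n3.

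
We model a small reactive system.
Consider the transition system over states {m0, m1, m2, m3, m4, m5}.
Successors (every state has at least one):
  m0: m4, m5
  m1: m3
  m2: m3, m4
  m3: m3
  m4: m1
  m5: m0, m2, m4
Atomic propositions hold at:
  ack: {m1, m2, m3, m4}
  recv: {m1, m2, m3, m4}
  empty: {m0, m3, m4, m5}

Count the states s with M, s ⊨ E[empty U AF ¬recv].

Sat(¬recv) = {m0, m5}
AF ¬recv: least fixpoint, start Z0 = {m0, m5}, add states with every successor in Z. Already a fixed point.
Sat(AF ¬recv) = {m0, m5}
E[empty U AF ¬recv]: least fixpoint, start Z0 = Sat(AF ¬recv) = {m0, m5}, add states in Sat(empty) with some successor in Z. Already a fixed point.
Sat(E[empty U AF ¬recv]) = {m0, m5}
|Sat(E[empty U AF ¬recv])| = |{m0, m5}| = 2.

2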